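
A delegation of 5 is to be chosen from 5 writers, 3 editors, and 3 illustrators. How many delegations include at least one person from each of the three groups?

With no constraint there are C(11,5) = 462 possible selections.
Selections missing a whole group: no writers → C(6,5) = 6; no editors → C(8,5) = 56; no illustrators → C(8,5) = 56.
Add back selections omitting two groups (i.e. drawn from a single group): C(5,5) + C(3,5) + C(3,5) = 1.
By inclusion–exclusion: 462 − 118 + 1 = 345.

345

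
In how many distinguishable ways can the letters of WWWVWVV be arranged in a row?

35

The 7 letters of WWWVWVV have repeats: V appearing 3 times and W appearing 4 times.
The number of distinct arrangements is 7!/(4!·3!) = 5040/144 = 35.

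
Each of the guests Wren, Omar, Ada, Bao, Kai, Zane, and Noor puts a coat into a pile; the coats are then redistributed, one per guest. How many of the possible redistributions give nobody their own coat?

This is the derangement count D_7: permutations of 7 items with no fixed point.
By inclusion–exclusion this is Σ_{j=0}^{7} (−1)^j C(7,j)·(7−j)!.
Computing: 5040 − 5040 + 2520 − 840 + 210 − 42 + 7 − 1 = 1854.

1854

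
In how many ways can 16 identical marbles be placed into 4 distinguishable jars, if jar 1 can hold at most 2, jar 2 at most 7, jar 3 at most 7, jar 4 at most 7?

By stars and bars, unrestricted non-negative solutions to x_1+…+x_4 = 16 number C(16+3,3) = 969.
Subtract solutions that violate a single cap (substitute x_i' = x_i − (cap_i+1)): x_1 ≥ 3 gives C(16,3) = 560; x_2 ≥ 8 gives C(11,3) = 165; x_3 ≥ 8 gives C(11,3) = 165; x_4 ≥ 8 gives C(11,3) = 165. Together 1055.
Add back pairs where two caps are both exceeded: 56 + 56 + 56 + 1 + 1 + 1 = 171.
By inclusion–exclusion the count is 969 − 1055 + 171 = 85.

85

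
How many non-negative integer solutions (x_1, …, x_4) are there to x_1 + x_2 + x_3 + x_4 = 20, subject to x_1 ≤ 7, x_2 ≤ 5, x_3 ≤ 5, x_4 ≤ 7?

35

Ignoring the caps, the number of non-negative solutions to x_1+…+x_4 = 20 is C(23,3) = 1771.
Subtract solutions that violate a single cap (substitute x_i' = x_i − (cap_i+1)): x_1 ≥ 8 gives C(15,3) = 455; x_2 ≥ 6 gives C(17,3) = 680; x_3 ≥ 6 gives C(17,3) = 680; x_4 ≥ 8 gives C(15,3) = 455. Together 2270.
Add back pairs where two caps are both exceeded: 84 + 84 + 35 + 165 + 84 + 84 = 536.
Subtract triples: 1 + 0 + 0 + 1 = 2.
By inclusion–exclusion the count is 1771 − 2270 + 536 − 2 = 35.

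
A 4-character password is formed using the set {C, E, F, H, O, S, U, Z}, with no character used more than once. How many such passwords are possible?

1680

Choose and order 4 of the 8 symbols: the first character has 8 options, the next 7, then 6, 5.
8 × 7 × 6 × 5 = 1680.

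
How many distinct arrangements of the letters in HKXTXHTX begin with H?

420

Fix H in the first position and arrange the remaining 7 letters.
Those 7 letters have T appearing twice and X appearing 3 times, giving (7)!/(3!·2!) = 420.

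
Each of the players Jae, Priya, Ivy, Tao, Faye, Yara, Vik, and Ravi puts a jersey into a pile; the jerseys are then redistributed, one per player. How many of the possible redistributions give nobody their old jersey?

Count assignments avoiding every fixed point. For any j of the 8 players fixed to their old jersey, the other 8−j can be arranged in (8−j)! ways.
By inclusion–exclusion this is Σ_{j=0}^{8} (−1)^j C(8,j)·(8−j)!.
Computing: 40320 − 40320 + 20160 − 6720 + 1680 − 336 + 56 − 8 + 1 = 14833.

14833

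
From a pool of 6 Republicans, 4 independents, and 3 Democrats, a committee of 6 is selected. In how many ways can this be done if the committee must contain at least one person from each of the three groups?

Total 6-person selections from all 13: C(13,6) = 1716.
Subtract selections that omit an entire group: no Republicans → C(7,6) = 7; no independents → C(9,6) = 84; no Democrats → C(10,6) = 210.
Add back selections omitting two groups (i.e. drawn from a single group): C(6,6) + C(4,6) + C(3,6) = 1.
By inclusion–exclusion: 1716 − 301 + 1 = 1416.

1416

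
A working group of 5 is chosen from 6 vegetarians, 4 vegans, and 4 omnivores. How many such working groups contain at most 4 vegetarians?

Split by how many vegetarians are chosen (0 through 4).
Sum: C(6,0)·C(8,5) + C(6,1)·C(8,4) + C(6,2)·C(8,3) + C(6,3)·C(8,2) + C(6,4)·C(8,1) = 56 + 420 + 840 + 560 + 120 = 1996.

1996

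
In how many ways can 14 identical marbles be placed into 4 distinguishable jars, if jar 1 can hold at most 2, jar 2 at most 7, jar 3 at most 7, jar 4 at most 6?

Without the upper bounds there are C(17,3) = 680 ways to split 14 among 4 jars.
Subtract solutions that violate a single cap (substitute x_i' = x_i − (cap_i+1)): x_1 ≥ 3 gives C(14,3) = 364; x_2 ≥ 8 gives C(9,3) = 84; x_3 ≥ 8 gives C(9,3) = 84; x_4 ≥ 7 gives C(10,3) = 120. Together 652.
Add back pairs where two caps are both exceeded: 20 + 20 + 35 + 0 + 0 + 0 = 75.
By inclusion–exclusion the count is 680 − 652 + 75 = 103.

103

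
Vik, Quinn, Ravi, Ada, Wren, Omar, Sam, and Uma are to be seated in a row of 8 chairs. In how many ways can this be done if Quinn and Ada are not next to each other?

30240

There are 8! = 40320 arrangements in all. If Quinn and Ada are adjacent, merging them into one block gives 2·(7)! = 10080 arrangements.
Complementary counting: 40320 − 10080 = 30240.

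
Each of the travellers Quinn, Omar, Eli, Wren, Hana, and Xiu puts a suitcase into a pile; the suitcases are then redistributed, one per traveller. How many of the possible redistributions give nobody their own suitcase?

265

Let Aᵢ be the assignments in which traveller i gets their own suitcase. We want the size of the complement of A₁∪…∪A_6.
By inclusion–exclusion this is Σ_{j=0}^{6} (−1)^j C(6,j)·(6−j)!.
Computing: 720 − 720 + 360 − 120 + 30 − 6 + 1 = 265.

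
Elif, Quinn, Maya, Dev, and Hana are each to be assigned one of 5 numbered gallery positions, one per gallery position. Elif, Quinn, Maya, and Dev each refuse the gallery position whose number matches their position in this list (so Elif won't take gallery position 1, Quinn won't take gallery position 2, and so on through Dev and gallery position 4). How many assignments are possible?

53

Let Aᵢ (for 1 ≤ i ≤ 4) be the placements that put person i in their forbidden gallery position. Any j of these fix j positions, leaving (5−j)! ways to fill the rest, and there are C(4,j) ways to pick which j.
By inclusion–exclusion, the number of valid placements is Σ_{j=0}^{4} (−1)^j C(4,j)·(5−j)!.
Computing: 120 − 96 + 36 − 8 + 1 = 53.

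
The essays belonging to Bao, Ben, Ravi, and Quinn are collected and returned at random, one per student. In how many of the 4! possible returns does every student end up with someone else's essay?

9

Count assignments avoiding every fixed point. For any j of the 4 students fixed to their own essay, the other 4−j can be arranged in (4−j)! ways.
By inclusion–exclusion this is Σ_{j=0}^{4} (−1)^j C(4,j)·(4−j)!.
Computing: 24 − 24 + 12 − 4 + 1 = 9.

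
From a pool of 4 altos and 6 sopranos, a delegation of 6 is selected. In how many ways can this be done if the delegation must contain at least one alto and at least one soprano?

209

Total 6-person selections from all 10: C(10,6) = 210.
Subtract selections that omit an entire group: no altos → C(6,6) = 1; no sopranos → C(4,6) = 0.
Both groups omitted at once is impossible, so 210 − 1 = 209.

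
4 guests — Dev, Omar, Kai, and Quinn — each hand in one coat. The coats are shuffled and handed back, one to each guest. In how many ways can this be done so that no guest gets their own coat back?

Count assignments avoiding every fixed point. For any j of the 4 guests fixed to their own coat, the other 4−j can be arranged in (4−j)! ways.
By inclusion–exclusion this is Σ_{j=0}^{4} (−1)^j C(4,j)·(4−j)!.
Computing: 24 − 24 + 12 − 4 + 1 = 9.

9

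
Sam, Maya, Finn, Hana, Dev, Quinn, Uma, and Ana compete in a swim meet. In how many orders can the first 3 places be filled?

336

This is an ordered selection of 3 from 8: P(8,3).
That gives 8 × 7 × 6 = 336.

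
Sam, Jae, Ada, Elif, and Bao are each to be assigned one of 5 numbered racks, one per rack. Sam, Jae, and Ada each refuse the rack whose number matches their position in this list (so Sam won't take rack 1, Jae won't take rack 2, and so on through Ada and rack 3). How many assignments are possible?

Let Aᵢ (for i ∈ {1, 2, 3}) be the placements that put person i in their forbidden rack. Any j of these fix j positions, leaving (5−j)! ways to fill the rest, and there are C(3,j) ways to pick which j.
By inclusion–exclusion, the number of valid placements is Σ_{j=0}^{3} (−1)^j C(3,j)·(5−j)!.
Computing: 120 − 72 + 18 − 2 = 64.

64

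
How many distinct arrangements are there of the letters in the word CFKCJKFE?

Letter multiplicities in CFKCJKFE: C×2, E×1, F×2, J×1, K×2.
The number of distinct arrangements is 8!/(2!·2!·2!) = 40320/8 = 5040.

5040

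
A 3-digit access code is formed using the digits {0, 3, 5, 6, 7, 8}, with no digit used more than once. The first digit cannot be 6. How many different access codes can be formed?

100

The first digit has 6−1 = 5 choices (anything except 6).
The remaining 2 digits are filled from the other 5 symbols without repetition: 5 × 4 = 20.
Total: 5 × 20 = 100.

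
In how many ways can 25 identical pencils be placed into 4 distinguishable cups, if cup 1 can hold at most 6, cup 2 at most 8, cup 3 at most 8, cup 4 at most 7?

35

By stars and bars, unrestricted non-negative solutions to x_1+…+x_4 = 25 number C(25+3,3) = 3276.
Subtract solutions that violate a single cap (substitute x_i' = x_i − (cap_i+1)): x_1 ≥ 7 gives C(21,3) = 1330; x_2 ≥ 9 gives C(19,3) = 969; x_3 ≥ 9 gives C(19,3) = 969; x_4 ≥ 8 gives C(20,3) = 1140. Together 4408.
Add back pairs where two caps are both exceeded: 220 + 220 + 286 + 120 + 165 + 165 = 1176.
Subtract triples: 1 + 4 + 4 + 0 = 9.
By inclusion–exclusion the count is 3276 − 4408 + 1176 − 9 = 35.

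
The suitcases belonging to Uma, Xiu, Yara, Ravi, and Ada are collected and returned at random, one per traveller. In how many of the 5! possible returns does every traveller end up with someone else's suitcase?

Let Aᵢ be the assignments in which traveller i gets their own suitcase. We want the size of the complement of A₁∪…∪A_5.
By inclusion–exclusion this is Σ_{j=0}^{5} (−1)^j C(5,j)·(5−j)!.
Computing: 120 − 120 + 60 − 20 + 5 − 1 = 44.

44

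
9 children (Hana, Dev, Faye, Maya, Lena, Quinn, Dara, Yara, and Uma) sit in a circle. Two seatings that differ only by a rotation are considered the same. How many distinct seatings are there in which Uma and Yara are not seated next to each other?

All circular seatings of 9 people number (8)! = 40320.
Those with Uma next to Yara: fuse the pair into one unit and seat 8 units around a circle — 2·(7)! = 10080.
Subtracting, 40320 − 10080 = 30240.

30240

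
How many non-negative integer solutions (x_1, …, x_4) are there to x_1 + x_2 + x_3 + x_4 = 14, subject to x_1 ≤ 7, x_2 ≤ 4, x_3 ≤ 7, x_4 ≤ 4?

123

Ignoring the caps, the number of non-negative solutions to x_1+…+x_4 = 14 is C(17,3) = 680.
Subtract solutions that violate a single cap (substitute x_i' = x_i − (cap_i+1)): x_1 ≥ 8 gives C(9,3) = 84; x_2 ≥ 5 gives C(12,3) = 220; x_3 ≥ 8 gives C(9,3) = 84; x_4 ≥ 5 gives C(12,3) = 220. Together 608.
Add back pairs where two caps are both exceeded: 4 + 0 + 4 + 4 + 35 + 4 = 51.
By inclusion–exclusion the count is 680 − 608 + 51 = 123.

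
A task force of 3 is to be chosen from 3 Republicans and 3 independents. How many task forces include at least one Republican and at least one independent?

18

Unrestricted: C(6,3) = 20 ways to pick any 3 of the 6.
Subtract selections that omit an entire group: no Republicans → C(3,3) = 1; no independents → C(3,3) = 1.
Both groups omitted at once is impossible, so 20 − 2 = 18.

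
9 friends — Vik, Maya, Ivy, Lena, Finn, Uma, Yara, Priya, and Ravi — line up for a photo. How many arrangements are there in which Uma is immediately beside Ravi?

Treat {Uma, Ravi} as a single unit. There are 8 units to order, and the pair itself can be ordered 2 ways.
So the count is 2·(8)! = 80640.

80640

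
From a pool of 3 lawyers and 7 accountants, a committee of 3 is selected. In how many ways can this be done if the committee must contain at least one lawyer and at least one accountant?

84

Unrestricted: C(10,3) = 120 ways to pick any 3 of the 10.
Selections missing a whole group: no lawyers → C(7,3) = 35; no accountants → C(3,3) = 1.
Both groups omitted at once is impossible, so 120 − 36 = 84.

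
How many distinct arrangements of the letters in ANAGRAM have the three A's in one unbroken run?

120

Treat the 3 copies of A as a single block. The multiset to arrange is then {AAA, G, M, N, R}, 5 items in all.
All 5 items are distinct, so there are (5)! = 120 arrangements.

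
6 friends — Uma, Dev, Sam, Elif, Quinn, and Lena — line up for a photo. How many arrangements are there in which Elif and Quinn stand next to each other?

240

Place the 4 others and the Elif-Quinn pair as 5 objects in a line; the pair has 2 internal arrangements.
That gives 2 × 5! = 2 × 120 = 240.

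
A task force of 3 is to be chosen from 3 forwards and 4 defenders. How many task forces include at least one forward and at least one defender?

30

Total 3-person selections from all 7: C(7,3) = 35.
Subtract selections that omit an entire group: no forwards → C(4,3) = 4; no defenders → C(3,3) = 1.
Both groups omitted at once is impossible, so 35 − 5 = 30.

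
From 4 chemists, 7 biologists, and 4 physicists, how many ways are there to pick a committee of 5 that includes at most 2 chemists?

2772

Split by how many chemists are chosen (0 through 2).
Sum: C(4,0)·C(11,5) + C(4,1)·C(11,4) + C(4,2)·C(11,3) = 462 + 1320 + 990 = 2772.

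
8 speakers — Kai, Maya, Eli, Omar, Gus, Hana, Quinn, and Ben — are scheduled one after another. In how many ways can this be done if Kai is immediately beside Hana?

Place the 6 others and the Kai-Hana pair as 7 objects in a line; the pair has 2 internal arrangements.
That gives 2 × 7! = 2 × 5040 = 10080.

10080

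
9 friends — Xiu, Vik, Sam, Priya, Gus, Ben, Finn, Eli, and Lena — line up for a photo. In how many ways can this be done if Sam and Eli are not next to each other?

282240

There are 9! = 362880 arrangements in all. If Sam and Eli are adjacent, merging them into one block gives 2·(8)! = 80640 arrangements.
So 362880 − 80640 = 282240 arrangements keep them apart.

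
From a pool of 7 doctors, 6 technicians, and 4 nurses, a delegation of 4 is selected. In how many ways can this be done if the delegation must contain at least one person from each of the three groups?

Unrestricted: C(17,4) = 2380 ways to pick any 4 of the 17.
Subtract selections that omit an entire group: no doctors → C(10,4) = 210; no technicians → C(11,4) = 330; no nurses → C(13,4) = 715.
Add back selections omitting two groups (i.e. drawn from a single group): C(7,4) + C(6,4) + C(4,4) = 51.
By inclusion–exclusion: 2380 − 1255 + 51 = 1176.

1176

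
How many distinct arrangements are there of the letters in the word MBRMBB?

60

The 6 letters of MBRMBB have repeats: B appearing 3 times and M appearing twice.
Dividing 6! = 720 by 3!·2! = 12 for the repeated letters gives 60.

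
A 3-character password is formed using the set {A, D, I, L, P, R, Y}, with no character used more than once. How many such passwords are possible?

210

Choose and order 3 of the 7 symbols: the first character has 7 options, the next 6, then 5.
That product is 7 × 6 × 5 = 210.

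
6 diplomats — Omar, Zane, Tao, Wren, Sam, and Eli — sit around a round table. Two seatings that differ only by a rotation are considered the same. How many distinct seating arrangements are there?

120

Fix one person's seat to break rotational symmetry; the remaining 5 people can be arranged in (5)! = 120 ways.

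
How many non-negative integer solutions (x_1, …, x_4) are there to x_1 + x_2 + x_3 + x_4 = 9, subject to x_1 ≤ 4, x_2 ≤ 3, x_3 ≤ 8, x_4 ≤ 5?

Without the upper bounds there are C(12,3) = 220 ways to split 9 among 4 variables.
Subtract solutions that violate a single cap (substitute x_i' = x_i − (cap_i+1)): x_1 ≥ 5 gives C(7,3) = 35; x_2 ≥ 4 gives C(8,3) = 56; x_3 ≥ 9 gives C(3,3) = 1; x_4 ≥ 6 gives C(6,3) = 20. Together 112.
Add back pairs where two caps are both exceeded: 1 + 0 + 0 + 0 + 0 + 0 = 1.
By inclusion–exclusion the count is 220 − 112 + 1 = 109.

109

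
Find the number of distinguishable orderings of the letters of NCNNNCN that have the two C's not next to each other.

There are 7!/(5!·2!) = 21 arrangements of NCNNNCN in total.
If the two C's are adjacent, glue them into one block, leaving 6 items to arrange: (6)!/(5!) = 6 ways.
Subtracting, 21 − 6 = 15 arrangements keep the C's apart.

15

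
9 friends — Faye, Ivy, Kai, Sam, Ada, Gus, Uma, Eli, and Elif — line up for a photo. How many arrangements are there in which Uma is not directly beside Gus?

282240

There are 9! = 362880 arrangements in all. If Uma and Gus are adjacent, merging them into one block gives 2·(8)! = 80640 arrangements.
So 362880 − 80640 = 282240 arrangements keep them apart.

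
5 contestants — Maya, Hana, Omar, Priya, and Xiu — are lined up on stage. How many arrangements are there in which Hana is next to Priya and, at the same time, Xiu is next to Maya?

Treat {Hana,Priya} as one block (2 orders) and {Xiu,Maya} as another (2 orders).
That leaves 3 units to arrange: 2 × 2 × 3! = 4 × 6 = 24.

24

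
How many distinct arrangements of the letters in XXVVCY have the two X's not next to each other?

120

There are 6!/(2!·2!) = 180 arrangements of XXVVCY in total.
If the two X's are adjacent, glue them into one block, leaving 5 items to arrange: (5)!/(2!) = 60 ways.
Hence 180 − 60 = 120.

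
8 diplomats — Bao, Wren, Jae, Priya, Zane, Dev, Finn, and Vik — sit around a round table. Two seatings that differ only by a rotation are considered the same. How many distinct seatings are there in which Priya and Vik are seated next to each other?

1440

Treat {Priya, Vik} as one unit (2 internal orders) and seat the resulting 7 units around the table: (6)! circular arrangements.
So 2 × (6)! = 2 × 720 = 1440.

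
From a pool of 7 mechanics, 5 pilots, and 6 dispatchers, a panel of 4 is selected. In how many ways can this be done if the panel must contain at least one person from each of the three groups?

1575

With no constraint there are C(18,4) = 3060 possible selections.
Selections missing a whole group: no mechanics → C(11,4) = 330; no pilots → C(13,4) = 715; no dispatchers → C(12,4) = 495.
Add back selections omitting two groups (i.e. drawn from a single group): C(7,4) + C(5,4) + C(6,4) = 55.
By inclusion–exclusion: 3060 − 1540 + 55 = 1575.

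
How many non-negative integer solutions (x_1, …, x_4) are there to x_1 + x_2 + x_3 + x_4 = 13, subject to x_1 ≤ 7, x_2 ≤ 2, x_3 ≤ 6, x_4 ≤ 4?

Ignoring the caps, the number of non-negative solutions to x_1+…+x_4 = 13 is C(16,3) = 560.
Subtract solutions that violate a single cap (substitute x_i' = x_i − (cap_i+1)): x_1 ≥ 8 gives C(8,3) = 56; x_2 ≥ 3 gives C(13,3) = 286; x_3 ≥ 7 gives C(9,3) = 84; x_4 ≥ 5 gives C(11,3) = 165. Together 591.
Add back pairs where two caps are both exceeded: 10 + 0 + 1 + 20 + 56 + 4 = 91.
By inclusion–exclusion the count is 560 − 591 + 91 = 60.

60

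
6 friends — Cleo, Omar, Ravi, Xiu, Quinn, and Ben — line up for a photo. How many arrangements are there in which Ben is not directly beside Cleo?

480

Of the 6! = 720 arrangements, those with Ben and Cleo adjacent number 2 × 5! = 240 (treat the pair as a block with 2 internal orders).
Complementary counting: 720 − 240 = 480.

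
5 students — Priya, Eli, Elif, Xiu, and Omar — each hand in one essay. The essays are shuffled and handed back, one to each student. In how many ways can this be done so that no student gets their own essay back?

44

Let Aᵢ be the assignments in which student i gets their own essay. We want the size of the complement of A₁∪…∪A_5.
By inclusion–exclusion this is Σ_{j=0}^{5} (−1)^j C(5,j)·(5−j)!.
Computing: 120 − 120 + 60 − 20 + 5 − 1 = 44.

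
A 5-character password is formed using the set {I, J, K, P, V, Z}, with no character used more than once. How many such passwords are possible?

720

With no repetition, fill the 5 characters in order: 6 choices, then 5, down to 2.
6 × 5 × 4 × 3 × 2 = 720.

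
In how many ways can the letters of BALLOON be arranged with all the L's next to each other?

360

Treat the 2 copies of L as a single block. The multiset to arrange is then {LL, A, B, N, O, O}, 6 items in all.
That gives (6)!/(2!) = 360 arrangements.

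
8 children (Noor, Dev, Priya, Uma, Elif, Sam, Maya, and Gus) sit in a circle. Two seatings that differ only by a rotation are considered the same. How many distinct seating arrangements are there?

5040

Fix one person's seat to break rotational symmetry; the remaining 7 people can be arranged in (7)! = 5040 ways.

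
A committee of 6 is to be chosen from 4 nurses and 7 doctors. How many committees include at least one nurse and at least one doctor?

Total 6-person selections from all 11: C(11,6) = 462.
Subtract selections that omit an entire group: no nurses → C(7,6) = 7; no doctors → C(4,6) = 0.
Both groups omitted at once is impossible, so 462 − 7 = 455.

455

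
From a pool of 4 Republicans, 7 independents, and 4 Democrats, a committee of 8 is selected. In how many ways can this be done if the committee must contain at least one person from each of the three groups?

Unrestricted: C(15,8) = 6435 ways to pick any 8 of the 15.
Selections missing a whole group: no Republicans → C(11,8) = 165; no independents → C(8,8) = 1; no Democrats → C(11,8) = 165.
Add back selections omitting two groups (i.e. drawn from a single group): C(4,8) + C(7,8) + C(4,8) = 0.
By inclusion–exclusion: 6435 − 331 + 0 = 6104.

6104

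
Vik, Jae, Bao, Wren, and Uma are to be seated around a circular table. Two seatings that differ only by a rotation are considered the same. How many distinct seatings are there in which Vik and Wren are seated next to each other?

Glue Vik and Wren into a block (2 internal orders). Seating 4 units around a circle gives (3)! arrangements.
So 2 × (3)! = 2 × 6 = 12.

12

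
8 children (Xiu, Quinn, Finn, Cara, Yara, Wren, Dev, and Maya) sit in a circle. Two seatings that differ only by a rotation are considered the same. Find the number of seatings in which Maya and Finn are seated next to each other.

1440

Glue Maya and Finn into a block (2 internal orders). Seating 7 units around a circle gives (6)! arrangements.
So 2 × (6)! = 2 × 720 = 1440.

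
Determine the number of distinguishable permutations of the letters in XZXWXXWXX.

Letter multiplicities in XZXWXXWXX: W×2, X×6, Z×1.
So there are 9! / (6!·2!) = 252 distinguishable arrangements.

252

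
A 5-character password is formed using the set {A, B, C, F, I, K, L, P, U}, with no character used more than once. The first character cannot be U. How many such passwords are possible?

The first character has 9−1 = 8 choices (anything except U).
The remaining 4 characters are filled from the other 8 symbols without repetition: 8 × 7 × 6 × 5 = 1680.
Total: 8 × 1680 = 13440.

13440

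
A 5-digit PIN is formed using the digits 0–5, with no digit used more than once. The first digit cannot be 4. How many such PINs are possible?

The first digit has 6−1 = 5 choices (anything except 4).
The remaining 4 digits are filled from the other 5 symbols without repetition: 5 × 4 × 3 × 2 = 120.
Total: 5 × 120 = 600.

600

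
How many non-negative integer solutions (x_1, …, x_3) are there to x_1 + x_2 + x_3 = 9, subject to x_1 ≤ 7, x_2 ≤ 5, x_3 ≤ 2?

15

By stars and bars, unrestricted non-negative solutions to x_1+…+x_3 = 9 number C(9+2,2) = 55.
Subtract solutions that violate a single cap (substitute x_i' = x_i − (cap_i+1)): x_1 ≥ 8 gives C(3,2) = 3; x_2 ≥ 6 gives C(5,2) = 10; x_3 ≥ 3 gives C(8,2) = 28. Together 41.
Add back pairs where two caps are both exceeded: 0 + 0 + 1 = 1.
By inclusion–exclusion the count is 55 − 41 + 1 = 15.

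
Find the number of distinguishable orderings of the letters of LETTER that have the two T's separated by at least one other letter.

120

There are 6!/(2!·2!) = 180 arrangements of LETTER in total.
Arrangements with the T's together: treat TT as one letter, giving (5)!/(2!) = 60.
Subtracting, 180 − 60 = 120 arrangements keep the T's apart.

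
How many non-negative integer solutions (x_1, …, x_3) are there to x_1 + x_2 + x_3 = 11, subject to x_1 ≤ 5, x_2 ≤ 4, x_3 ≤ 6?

By stars and bars, unrestricted non-negative solutions to x_1+…+x_3 = 11 number C(11+2,2) = 78.
Subtract solutions that violate a single cap (substitute x_i' = x_i − (cap_i+1)): x_1 ≥ 6 gives C(7,2) = 21; x_2 ≥ 5 gives C(8,2) = 28; x_3 ≥ 7 gives C(6,2) = 15. Together 64.
Add back pairs where two caps are both exceeded: 1 + 0 + 0 = 1.
By inclusion–exclusion the count is 78 − 64 + 1 = 15.

15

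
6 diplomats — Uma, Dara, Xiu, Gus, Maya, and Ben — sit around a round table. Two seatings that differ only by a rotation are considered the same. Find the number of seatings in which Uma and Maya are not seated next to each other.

72

Without the restriction there are (5)! = 120 seatings.
Those with Uma next to Maya: fuse the pair into one unit and seat 5 units around a circle — 2·(4)! = 48.
Subtracting, 120 − 48 = 72.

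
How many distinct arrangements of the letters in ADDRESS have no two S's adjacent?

Total arrangements of ADDRESS: 7!/(2!·2!) = 1260.
Arrangements with the S's together: treat SS as one letter, giving (6)!/(2!) = 360.
Hence 1260 − 360 = 900.

900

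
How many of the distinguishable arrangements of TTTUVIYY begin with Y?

840

With the first slot taken by Y, it remains to arrange the other 7 letters (TTTUVIY).
Those 7 letters have T appearing 3 times, giving (7)!/(3!) = 840.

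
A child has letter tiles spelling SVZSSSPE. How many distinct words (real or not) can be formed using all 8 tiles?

SVZSSSPE has 8 letters with S appearing 4 times.
Dividing 8! = 40320 by 4! = 24 for the repeated letters gives 1680.

1680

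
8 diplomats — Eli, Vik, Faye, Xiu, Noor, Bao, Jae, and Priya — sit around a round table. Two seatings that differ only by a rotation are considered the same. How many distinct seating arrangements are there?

5040

Fix one person's seat to break rotational symmetry; the remaining 7 people can be arranged in (7)! = 5040 ways.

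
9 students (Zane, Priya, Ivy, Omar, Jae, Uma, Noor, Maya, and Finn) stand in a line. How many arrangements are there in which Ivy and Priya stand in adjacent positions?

Place the 7 others and the Ivy-Priya pair as 8 objects in a line; the pair has 2 internal arrangements.
So the count is 2·(8)! = 80640.

80640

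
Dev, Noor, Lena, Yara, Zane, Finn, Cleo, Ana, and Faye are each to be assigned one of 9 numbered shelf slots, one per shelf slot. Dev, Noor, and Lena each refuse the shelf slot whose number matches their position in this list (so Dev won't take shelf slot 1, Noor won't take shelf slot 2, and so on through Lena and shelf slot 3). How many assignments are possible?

Let Aᵢ (for i ∈ {1, 2, 3}) be the placements that put person i in their forbidden shelf slot. Any j of these fix j positions, leaving (9−j)! ways to fill the rest, and there are C(3,j) ways to pick which j.
By inclusion–exclusion, the number of valid placements is Σ_{j=0}^{3} (−1)^j C(3,j)·(9−j)!.
Computing: 362880 − 120960 + 15120 − 720 = 256320.

256320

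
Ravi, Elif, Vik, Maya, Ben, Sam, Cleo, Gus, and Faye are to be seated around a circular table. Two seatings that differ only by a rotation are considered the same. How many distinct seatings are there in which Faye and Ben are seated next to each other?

10080

Glue Faye and Ben into a block (2 internal orders). Seating 8 units around a circle gives (7)! arrangements.
So 2 × (7)! = 2 × 5040 = 10080.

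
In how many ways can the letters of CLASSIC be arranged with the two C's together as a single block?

Treat the 2 copies of C as a single block. The multiset to arrange is then {CC, A, I, L, S, S}, 6 items in all.
That gives (6)!/(2!) = 360 arrangements.

360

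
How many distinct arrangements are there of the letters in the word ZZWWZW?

20

Letter multiplicities in ZZWWZW: W×3, Z×3.
Dividing 6! = 720 by 3!·3! = 36 for the repeated letters gives 20.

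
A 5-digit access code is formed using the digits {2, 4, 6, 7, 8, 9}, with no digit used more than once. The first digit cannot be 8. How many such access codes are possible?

The first digit has 6−1 = 5 choices (anything except 8).
The remaining 4 digits are filled from the other 5 symbols without repetition: 5 × 4 × 3 × 2 = 120.
Total: 5 × 120 = 600.

600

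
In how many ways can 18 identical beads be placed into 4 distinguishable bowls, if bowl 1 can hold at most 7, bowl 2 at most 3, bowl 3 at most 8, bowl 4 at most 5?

52

Ignoring the caps, the number of non-negative solutions to x_1+…+x_4 = 18 is C(21,3) = 1330.
Subtract solutions that violate a single cap (substitute x_i' = x_i − (cap_i+1)): x_1 ≥ 8 gives C(13,3) = 286; x_2 ≥ 4 gives C(17,3) = 680; x_3 ≥ 9 gives C(12,3) = 220; x_4 ≥ 6 gives C(15,3) = 455. Together 1641.
Add back pairs where two caps are both exceeded: 84 + 4 + 35 + 56 + 165 + 20 = 364.
Subtract triples: 0 + 1 + 0 + 0 = 1.
By inclusion–exclusion the count is 1330 − 1641 + 364 − 1 = 52.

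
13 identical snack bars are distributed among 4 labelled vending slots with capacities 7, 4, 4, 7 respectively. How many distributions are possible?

142

By stars and bars, unrestricted non-negative solutions to x_1+…+x_4 = 13 number C(13+3,3) = 560.
Subtract solutions that violate a single cap (substitute x_i' = x_i − (cap_i+1)): x_1 ≥ 8 gives C(8,3) = 56; x_2 ≥ 5 gives C(11,3) = 165; x_3 ≥ 5 gives C(11,3) = 165; x_4 ≥ 8 gives C(8,3) = 56. Together 442.
Add back pairs where two caps are both exceeded: 1 + 1 + 0 + 20 + 1 + 1 = 24.
By inclusion–exclusion the count is 560 − 442 + 24 = 142.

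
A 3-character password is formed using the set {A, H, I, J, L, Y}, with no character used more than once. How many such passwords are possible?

With no repetition, fill the 3 characters in order: 6 choices, then 5, down to 4.
That product is 6 × 5 × 4 = 120.

120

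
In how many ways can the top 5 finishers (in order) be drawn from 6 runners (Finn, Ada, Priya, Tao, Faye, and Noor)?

720

There are 6 choices for 1st place, 5 for 2nd, and so on down to 2 for position 5.
That gives 6 × 5 × 4 × 3 × 2 = 720.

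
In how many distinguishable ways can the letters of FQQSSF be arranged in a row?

90

FQQSSF has 6 letters with F appearing twice, Q appearing twice, and S appearing twice.
Dividing 6! = 720 by 2!·2!·2! = 8 for the repeated letters gives 90.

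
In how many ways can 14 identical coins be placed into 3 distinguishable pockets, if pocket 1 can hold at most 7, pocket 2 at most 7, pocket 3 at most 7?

36

By stars and bars, unrestricted non-negative solutions to x_1+…+x_3 = 14 number C(14+2,2) = 120.
Subtract solutions that violate a single cap (substitute x_i' = x_i − (cap_i+1)): x_1 ≥ 8 gives C(8,2) = 28; x_2 ≥ 8 gives C(8,2) = 28; x_3 ≥ 8 gives C(8,2) = 28. Together 84.
No two caps can be exceeded simultaneously, so the pair terms are all 0.
By inclusion–exclusion the count is 120 − 84 + 0 = 36.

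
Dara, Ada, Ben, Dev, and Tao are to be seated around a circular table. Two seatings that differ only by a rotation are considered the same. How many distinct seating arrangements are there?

24

Fix one person's seat to break rotational symmetry; the remaining 4 people can be arranged in (4)! = 24 ways.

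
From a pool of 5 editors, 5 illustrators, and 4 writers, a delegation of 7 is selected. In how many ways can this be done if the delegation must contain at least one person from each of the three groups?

3240

With no constraint there are C(14,7) = 3432 possible selections.
Subtract selections that omit an entire group: no editors → C(9,7) = 36; no illustrators → C(9,7) = 36; no writers → C(10,7) = 120.
Add back selections omitting two groups (i.e. drawn from a single group): C(5,7) + C(5,7) + C(4,7) = 0.
By inclusion–exclusion: 3432 − 192 + 0 = 3240.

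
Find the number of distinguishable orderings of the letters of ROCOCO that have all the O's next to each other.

Treat the 3 copies of O as a single block. The multiset to arrange is then {OOO, C, C, R}, 4 items in all.
That gives (4)!/(2!) = 12 arrangements.

12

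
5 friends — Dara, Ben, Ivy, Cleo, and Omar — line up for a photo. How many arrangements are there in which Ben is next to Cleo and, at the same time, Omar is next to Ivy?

Treat {Ben,Cleo} as one block (2 orders) and {Omar,Ivy} as another (2 orders).
That leaves 3 units to arrange: 2 × 2 × 3! = 4 × 6 = 24.

24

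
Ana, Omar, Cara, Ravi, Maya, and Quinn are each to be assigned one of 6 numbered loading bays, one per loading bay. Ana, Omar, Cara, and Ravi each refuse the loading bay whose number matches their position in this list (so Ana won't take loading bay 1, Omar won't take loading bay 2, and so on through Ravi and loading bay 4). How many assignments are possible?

Let Aᵢ (for 1 ≤ i ≤ 4) be the placements that put person i in their forbidden loading bay. Any j of these fix j positions, leaving (6−j)! ways to fill the rest, and there are C(4,j) ways to pick which j.
By inclusion–exclusion, the number of valid placements is Σ_{j=0}^{4} (−1)^j C(4,j)·(6−j)!.
Computing: 720 − 480 + 144 − 24 + 2 = 362.

362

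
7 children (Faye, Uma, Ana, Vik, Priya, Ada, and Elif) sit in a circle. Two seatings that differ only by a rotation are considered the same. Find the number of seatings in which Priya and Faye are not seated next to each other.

480

All circular seatings of 7 people number (6)! = 720.
Seatings with Priya beside Faye: treat them as a block with 2 internal orders, giving 2 × (5)! = 240.
Subtracting, 720 − 240 = 480.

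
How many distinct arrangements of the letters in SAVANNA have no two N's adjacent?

Total arrangements of SAVANNA: 7!/(3!·2!) = 420.
Arrangements with the N's together: treat NN as one letter, giving (6)!/(3!) = 120.
Hence 420 − 120 = 300.

300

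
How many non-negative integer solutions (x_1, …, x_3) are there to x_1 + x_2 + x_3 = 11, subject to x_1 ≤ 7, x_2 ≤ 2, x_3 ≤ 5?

9

Without the upper bounds there are C(13,2) = 78 ways to split 11 among 3 variables.
Subtract solutions that violate a single cap (substitute x_i' = x_i − (cap_i+1)): x_1 ≥ 8 gives C(5,2) = 10; x_2 ≥ 3 gives C(10,2) = 45; x_3 ≥ 6 gives C(7,2) = 21. Together 76.
Add back pairs where two caps are both exceeded: 1 + 0 + 6 = 7.
By inclusion–exclusion the count is 78 − 76 + 7 = 9.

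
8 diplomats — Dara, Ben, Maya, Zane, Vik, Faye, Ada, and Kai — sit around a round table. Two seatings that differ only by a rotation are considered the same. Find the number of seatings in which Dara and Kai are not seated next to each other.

3600

All circular seatings of 8 people number (7)! = 5040.
Seatings with Dara beside Kai: treat them as a block with 2 internal orders, giving 2 × (6)! = 1440.
Subtracting, 5040 − 1440 = 3600.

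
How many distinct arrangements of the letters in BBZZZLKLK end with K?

1680

Fix K in the last position and arrange the remaining 8 letters.
Those 8 letters have B appearing twice, L appearing twice, and Z appearing 3 times, giving (8)!/(3!·2!·2!) = 1680.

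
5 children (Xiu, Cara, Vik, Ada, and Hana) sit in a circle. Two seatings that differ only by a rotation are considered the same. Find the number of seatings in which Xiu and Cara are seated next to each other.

12

Glue Xiu and Cara into a block (2 internal orders). Seating 4 units around a circle gives (3)! arrangements.
So 2 × (3)! = 2 × 6 = 12.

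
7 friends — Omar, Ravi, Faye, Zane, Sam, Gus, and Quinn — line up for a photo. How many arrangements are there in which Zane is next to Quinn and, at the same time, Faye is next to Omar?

Treat {Zane,Quinn} as one block (2 orders) and {Faye,Omar} as another (2 orders).
That leaves 5 units to arrange: 2 × 2 × 5! = 4 × 120 = 480.

480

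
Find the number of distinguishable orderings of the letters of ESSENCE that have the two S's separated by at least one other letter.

There are 7!/(3!·2!) = 420 arrangements of ESSENCE in total.
If the two S's are adjacent, glue them into one block, leaving 6 items to arrange: (6)!/(3!) = 120 ways.
Subtracting, 420 − 120 = 300 arrangements keep the S's apart.

300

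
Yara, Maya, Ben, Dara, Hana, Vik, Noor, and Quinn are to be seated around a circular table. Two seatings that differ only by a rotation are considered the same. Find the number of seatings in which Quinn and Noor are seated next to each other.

Treat {Quinn, Noor} as one unit (2 internal orders) and seat the resulting 7 units around the table: (6)! circular arrangements.
So 2 × (6)! = 2 × 720 = 1440.

1440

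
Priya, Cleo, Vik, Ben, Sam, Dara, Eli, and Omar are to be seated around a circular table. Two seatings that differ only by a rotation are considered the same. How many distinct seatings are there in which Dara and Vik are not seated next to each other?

3600

All circular seatings of 8 people number (7)! = 5040.
Seatings with Dara beside Vik: treat them as a block with 2 internal orders, giving 2 × (6)! = 1440.
Subtracting, 5040 − 1440 = 3600.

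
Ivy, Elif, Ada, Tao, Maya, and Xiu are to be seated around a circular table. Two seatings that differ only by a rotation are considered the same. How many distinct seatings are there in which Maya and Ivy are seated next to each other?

48

Treat {Maya, Ivy} as one unit (2 internal orders) and seat the resulting 5 units around the table: (4)! circular arrangements.
So 2 × (4)! = 2 × 24 = 48.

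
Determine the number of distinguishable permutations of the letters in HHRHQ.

Letter multiplicities in HHRHQ: H×3, Q×1, R×1.
The number of distinct arrangements is 5!/(3!) = 120/6 = 20.

20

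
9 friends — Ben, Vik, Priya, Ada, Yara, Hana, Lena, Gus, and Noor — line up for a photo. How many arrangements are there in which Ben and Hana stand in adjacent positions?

Place the 7 others and the Ben-Hana pair as 8 objects in a line; the pair has 2 internal arrangements.
So the count is 2·(8)! = 80640.

80640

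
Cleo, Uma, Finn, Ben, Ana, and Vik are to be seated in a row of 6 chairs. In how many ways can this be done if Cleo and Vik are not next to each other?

480

Of the 6! = 720 arrangements, those with Cleo and Vik adjacent number 2 × 5! = 240 (treat the pair as a block with 2 internal orders).
Complementary counting: 720 − 240 = 480.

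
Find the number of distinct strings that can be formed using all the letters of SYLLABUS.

10080

Letter multiplicities in SYLLABUS: A×1, B×1, L×2, S×2, U×1, Y×1.
So there are 8! / (2!·2!) = 10080 distinguishable arrangements.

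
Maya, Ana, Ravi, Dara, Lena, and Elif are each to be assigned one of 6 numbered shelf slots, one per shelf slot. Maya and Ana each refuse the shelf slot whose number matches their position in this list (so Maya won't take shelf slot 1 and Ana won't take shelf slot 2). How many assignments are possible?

Let Aᵢ (for i ∈ {1, 2}) be the placements that put person i in their forbidden shelf slot. Any j of these fix j positions, leaving (6−j)! ways to fill the rest, and there are C(2,j) ways to pick which j.
By inclusion–exclusion, the number of valid placements is Σ_{j=0}^{2} (−1)^j C(2,j)·(6−j)!.
Computing: 720 − 240 + 24 = 504.

504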